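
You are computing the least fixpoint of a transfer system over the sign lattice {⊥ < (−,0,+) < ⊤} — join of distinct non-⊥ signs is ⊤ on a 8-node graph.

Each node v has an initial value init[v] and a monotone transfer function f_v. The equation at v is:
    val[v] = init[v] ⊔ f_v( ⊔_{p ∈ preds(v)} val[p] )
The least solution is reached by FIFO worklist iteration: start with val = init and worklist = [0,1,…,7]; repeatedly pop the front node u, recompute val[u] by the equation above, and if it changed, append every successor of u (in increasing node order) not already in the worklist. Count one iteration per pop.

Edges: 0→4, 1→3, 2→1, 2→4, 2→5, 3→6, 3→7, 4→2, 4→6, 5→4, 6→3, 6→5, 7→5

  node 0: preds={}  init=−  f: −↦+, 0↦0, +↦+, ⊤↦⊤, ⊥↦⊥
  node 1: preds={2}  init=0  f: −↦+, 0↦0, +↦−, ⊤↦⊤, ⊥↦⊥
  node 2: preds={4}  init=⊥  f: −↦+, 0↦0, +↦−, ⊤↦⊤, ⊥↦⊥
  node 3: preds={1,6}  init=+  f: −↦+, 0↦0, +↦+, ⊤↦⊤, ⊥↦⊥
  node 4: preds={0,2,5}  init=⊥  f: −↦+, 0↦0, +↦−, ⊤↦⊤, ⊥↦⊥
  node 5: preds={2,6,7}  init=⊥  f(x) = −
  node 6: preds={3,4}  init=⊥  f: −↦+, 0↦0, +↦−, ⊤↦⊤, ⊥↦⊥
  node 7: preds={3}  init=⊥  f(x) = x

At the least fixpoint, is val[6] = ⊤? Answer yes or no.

yes

Iteration log — 14 steps:
  step 1. node 0  ⊔preds=⊥  new=−  stable
  step 2. node 1  ⊔preds=⊥  new=0  stable
  step 3. node 2  ⊔preds=⊥  new=⊥  stable
  step 4. node 3  ⊔preds=0  new=⊤  old=+  +wl: 
  step 5. node 4  ⊔preds=−  new=+  old=⊥  +wl: 2
  step 6. node 5  ⊔preds=⊥  new=−  old=⊥  +wl: 4
  step 7. node 6  ⊔preds=⊤  new=⊤  old=⊥  +wl: 3,5
  step 8. node 7  ⊔preds=⊤  new=⊤  old=⊥  +wl: 
  step 9. node 2  ⊔preds=+  new=−  old=⊥  +wl: 1
  step 10. node 4  ⊔preds=−  new=+  stable
  step 11. node 3  ⊔preds=⊤  new=⊤  stable
  step 12. node 5  ⊔preds=⊤  new=−  stable
  step 13. node 1  ⊔preds=−  new=⊤  old=0  +wl: 3
  step 14. node 3  ⊔preds=⊤  new=⊤  stable

Least fixpoint reached:
  node 0: −
  node 1: ⊤
  node 2: −
  node 3: ⊤
  node 4: +
  node 5: −
  node 6: ⊤
  node 7: ⊤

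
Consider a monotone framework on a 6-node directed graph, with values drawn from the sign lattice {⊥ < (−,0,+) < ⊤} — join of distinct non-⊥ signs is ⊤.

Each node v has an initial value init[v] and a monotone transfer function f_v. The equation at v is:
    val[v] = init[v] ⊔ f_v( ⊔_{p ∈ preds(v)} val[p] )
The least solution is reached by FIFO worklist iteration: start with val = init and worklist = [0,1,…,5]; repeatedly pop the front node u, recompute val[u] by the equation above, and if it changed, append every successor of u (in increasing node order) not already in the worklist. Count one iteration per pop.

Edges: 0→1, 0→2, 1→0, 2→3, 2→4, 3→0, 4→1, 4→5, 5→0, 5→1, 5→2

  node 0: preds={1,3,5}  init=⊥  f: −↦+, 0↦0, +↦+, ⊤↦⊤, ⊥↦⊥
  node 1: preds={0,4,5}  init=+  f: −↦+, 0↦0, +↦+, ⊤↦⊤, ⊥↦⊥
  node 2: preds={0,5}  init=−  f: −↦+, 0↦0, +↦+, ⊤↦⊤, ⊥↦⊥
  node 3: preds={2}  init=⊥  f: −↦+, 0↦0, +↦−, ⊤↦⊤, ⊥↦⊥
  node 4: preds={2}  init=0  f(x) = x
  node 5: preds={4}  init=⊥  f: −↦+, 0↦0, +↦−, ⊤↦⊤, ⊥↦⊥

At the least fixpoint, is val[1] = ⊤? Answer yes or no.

yes

Worklist (9 pops):
  #1 pop 0: in=+ → + (was ⊥); enqueue []
  #2 pop 1: in=⊤ → ⊤ (was +); enqueue [0]
  #3 pop 2: in=+ → ⊤ (was −); enqueue []
  #4 pop 3: in=⊤ → ⊤ (was ⊥); enqueue []
  #5 pop 4: in=⊤ → ⊤ (was 0); enqueue [1]
  #6 pop 5: in=⊤ → ⊤ (was ⊥); enqueue [2]
  #7 pop 0: in=⊤ → ⊤ (was +); enqueue []
  #8 pop 1: in=⊤ → ⊤ (no change)
  #9 pop 2: in=⊤ → ⊤ (no change)

Fixpoint:
  val[0] = ⊤
  val[1] = ⊤
  val[2] = ⊤
  val[3] = ⊤
  val[4] = ⊤
  val[5] = ⊤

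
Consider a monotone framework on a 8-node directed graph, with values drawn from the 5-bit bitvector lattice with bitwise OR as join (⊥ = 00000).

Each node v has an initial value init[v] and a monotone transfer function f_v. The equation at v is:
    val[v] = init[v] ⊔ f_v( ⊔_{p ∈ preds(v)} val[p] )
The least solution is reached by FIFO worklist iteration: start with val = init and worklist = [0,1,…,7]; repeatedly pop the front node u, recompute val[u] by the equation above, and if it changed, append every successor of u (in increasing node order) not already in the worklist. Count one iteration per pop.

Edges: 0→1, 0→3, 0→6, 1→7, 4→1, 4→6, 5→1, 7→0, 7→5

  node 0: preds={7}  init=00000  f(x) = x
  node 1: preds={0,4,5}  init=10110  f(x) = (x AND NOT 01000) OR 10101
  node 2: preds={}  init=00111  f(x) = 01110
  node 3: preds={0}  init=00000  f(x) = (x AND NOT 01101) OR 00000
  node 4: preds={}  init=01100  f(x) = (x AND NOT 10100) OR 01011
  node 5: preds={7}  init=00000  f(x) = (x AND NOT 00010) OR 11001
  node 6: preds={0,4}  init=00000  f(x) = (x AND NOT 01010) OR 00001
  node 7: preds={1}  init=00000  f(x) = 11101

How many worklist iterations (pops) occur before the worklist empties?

Worklist (14 pops):
  #1 pop 0: in=00000 → 00000 (no change)
  #2 pop 1: in=01100 → 10111 (was 10110); enqueue []
  #3 pop 2: in=00000 → 01111 (was 00111); enqueue []
  #4 pop 3: in=00000 → 00000 (no change)
  #5 pop 4: in=00000 → 01111 (was 01100); enqueue [1]
  #6 pop 5: in=00000 → 11001 (was 00000); enqueue []
  #7 pop 6: in=01111 → 00101 (was 00000); enqueue []
  #8 pop 7: in=10111 → 11101 (was 00000); enqueue [0,5]
  #9 pop 1: in=11111 → 10111 (no change)
  #10 pop 0: in=11101 → 11101 (was 00000); enqueue [1,3,6]
  #11 pop 5: in=11101 → 11101 (was 11001); enqueue []
  #12 pop 1: in=11111 → 10111 (no change)
  #13 pop 3: in=11101 → 10000 (was 00000); enqueue []
  #14 pop 6: in=11111 → 10101 (was 00101); enqueue []

Fixpoint:
  val[0] = 11101
  val[1] = 10111
  val[2] = 01111
  val[3] = 10000
  val[4] = 01111
  val[5] = 11101
  val[6] = 10101
  val[7] = 11101

14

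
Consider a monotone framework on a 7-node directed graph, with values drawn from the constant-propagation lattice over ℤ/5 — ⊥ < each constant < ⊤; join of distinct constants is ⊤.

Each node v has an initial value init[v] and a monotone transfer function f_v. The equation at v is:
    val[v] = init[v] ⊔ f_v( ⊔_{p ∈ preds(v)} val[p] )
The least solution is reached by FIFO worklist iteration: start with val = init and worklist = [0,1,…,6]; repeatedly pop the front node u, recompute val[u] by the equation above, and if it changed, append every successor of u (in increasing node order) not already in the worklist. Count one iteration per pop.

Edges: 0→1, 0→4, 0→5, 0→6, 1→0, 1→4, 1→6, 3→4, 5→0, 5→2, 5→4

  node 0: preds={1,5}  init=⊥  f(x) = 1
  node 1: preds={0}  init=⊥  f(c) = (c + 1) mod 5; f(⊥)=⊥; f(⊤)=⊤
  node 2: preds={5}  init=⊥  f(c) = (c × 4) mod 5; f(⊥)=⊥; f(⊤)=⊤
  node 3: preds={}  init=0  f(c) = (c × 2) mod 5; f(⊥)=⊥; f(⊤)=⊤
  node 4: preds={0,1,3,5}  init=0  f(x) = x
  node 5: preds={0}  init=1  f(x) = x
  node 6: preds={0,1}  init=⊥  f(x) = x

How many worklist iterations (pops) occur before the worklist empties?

8

Worklist (8 pops):
  #1 pop 0: in=1 → 1 (was ⊥); enqueue []
  #2 pop 1: in=1 → 2 (was ⊥); enqueue [0]
  #3 pop 2: in=1 → 4 (was ⊥); enqueue []
  #4 pop 3: in=⊥ → 0 (no change)
  #5 pop 4: in=⊤ → ⊤ (was 0); enqueue []
  #6 pop 5: in=1 → 1 (no change)
  #7 pop 6: in=⊤ → ⊤ (was ⊥); enqueue []
  #8 pop 0: in=⊤ → 1 (no change)

Fixpoint:
  val[0] = 1
  val[1] = 2
  val[2] = 4
  val[3] = 0
  val[4] = ⊤
  val[5] = 1
  val[6] = ⊤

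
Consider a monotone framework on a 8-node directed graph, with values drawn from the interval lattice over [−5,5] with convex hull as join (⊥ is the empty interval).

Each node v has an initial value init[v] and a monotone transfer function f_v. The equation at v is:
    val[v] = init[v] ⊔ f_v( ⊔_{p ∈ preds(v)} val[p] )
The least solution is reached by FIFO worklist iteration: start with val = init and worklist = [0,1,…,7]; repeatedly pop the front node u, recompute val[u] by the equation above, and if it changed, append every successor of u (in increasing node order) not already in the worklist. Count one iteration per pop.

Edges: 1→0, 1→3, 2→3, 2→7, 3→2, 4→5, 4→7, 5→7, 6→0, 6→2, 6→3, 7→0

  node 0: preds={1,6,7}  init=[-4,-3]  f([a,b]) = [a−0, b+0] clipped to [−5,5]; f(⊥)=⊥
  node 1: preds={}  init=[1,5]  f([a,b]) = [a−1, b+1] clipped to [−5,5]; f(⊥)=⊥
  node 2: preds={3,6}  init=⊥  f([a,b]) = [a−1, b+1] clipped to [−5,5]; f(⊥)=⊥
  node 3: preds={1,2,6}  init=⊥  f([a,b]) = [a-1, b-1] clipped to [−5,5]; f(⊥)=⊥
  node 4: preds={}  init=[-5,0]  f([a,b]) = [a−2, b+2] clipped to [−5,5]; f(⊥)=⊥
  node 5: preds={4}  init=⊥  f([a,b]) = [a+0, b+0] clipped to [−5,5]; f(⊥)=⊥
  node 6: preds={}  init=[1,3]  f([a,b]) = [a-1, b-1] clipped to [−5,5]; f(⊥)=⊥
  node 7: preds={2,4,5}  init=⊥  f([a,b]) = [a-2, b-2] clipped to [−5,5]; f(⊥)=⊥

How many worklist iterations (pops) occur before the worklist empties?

19

Worklist (19 pops):
  #1 pop 0: in=[1,5] → [-4,5] (was [-4,-3]); enqueue []
  #2 pop 1: in=⊥ → [1,5] (no change)
  #3 pop 2: in=[1,3] → [0,4] (was ⊥); enqueue []
  #4 pop 3: in=[0,5] → [-1,4] (was ⊥); enqueue [2]
  #5 pop 4: in=⊥ → [-5,0] (no change)
  #6 pop 5: in=[-5,0] → [-5,0] (was ⊥); enqueue []
  #7 pop 6: in=⊥ → [1,3] (no change)
  #8 pop 7: in=[-5,4] → [-5,2] (was ⊥); enqueue [0]
  #9 pop 2: in=[-1,4] → [-2,5] (was [0,4]); enqueue [3,7]
  #10 pop 0: in=[-5,5] → [-5,5] (was [-4,5]); enqueue []
  #11 pop 3: in=[-2,5] → [-3,4] (was [-1,4]); enqueue [2]
  #12 pop 7: in=[-5,5] → [-5,3] (was [-5,2]); enqueue [0]
  #13 pop 2: in=[-3,4] → [-4,5] (was [-2,5]); enqueue [3,7]
  #14 pop 0: in=[-5,5] → [-5,5] (no change)
  #15 pop 3: in=[-4,5] → [-5,4] (was [-3,4]); enqueue [2]
  #16 pop 7: in=[-5,5] → [-5,3] (no change)
  #17 pop 2: in=[-5,4] → [-5,5] (was [-4,5]); enqueue [3,7]
  #18 pop 3: in=[-5,5] → [-5,4] (no change)
  #19 pop 7: in=[-5,5] → [-5,3] (no change)

Fixpoint:
  val[0] = [-5,5]
  val[1] = [1,5]
  val[2] = [-5,5]
  val[3] = [-5,4]
  val[4] = [-5,0]
  val[5] = [-5,0]
  val[6] = [1,3]
  val[7] = [-5,3]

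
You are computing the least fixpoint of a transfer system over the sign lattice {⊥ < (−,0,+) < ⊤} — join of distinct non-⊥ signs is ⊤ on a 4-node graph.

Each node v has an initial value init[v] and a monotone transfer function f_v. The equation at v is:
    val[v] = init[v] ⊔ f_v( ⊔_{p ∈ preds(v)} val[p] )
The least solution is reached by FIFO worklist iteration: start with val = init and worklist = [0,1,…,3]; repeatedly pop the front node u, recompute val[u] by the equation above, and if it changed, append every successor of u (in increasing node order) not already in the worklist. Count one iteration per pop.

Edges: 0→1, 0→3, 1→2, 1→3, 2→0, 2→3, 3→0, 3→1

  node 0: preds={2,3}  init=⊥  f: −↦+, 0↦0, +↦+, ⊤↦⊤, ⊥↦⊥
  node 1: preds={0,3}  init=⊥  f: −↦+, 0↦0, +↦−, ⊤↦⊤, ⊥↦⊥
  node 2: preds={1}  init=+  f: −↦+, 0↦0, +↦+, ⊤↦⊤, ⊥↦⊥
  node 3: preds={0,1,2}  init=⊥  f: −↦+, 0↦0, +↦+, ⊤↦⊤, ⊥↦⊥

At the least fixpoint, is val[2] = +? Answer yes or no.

Iteration log — 10 steps:
  step 1. node 0  ⊔preds=+  new=+  old=⊥  +wl: 
  step 2. node 1  ⊔preds=+  new=−  old=⊥  +wl: 
  step 3. node 2  ⊔preds=−  new=+  stable
  step 4. node 3  ⊔preds=⊤  new=⊤  old=⊥  +wl: 0,1
  step 5. node 0  ⊔preds=⊤  new=⊤  old=+  +wl: 3
  step 6. node 1  ⊔preds=⊤  new=⊤  old=−  +wl: 2
  step 7. node 3  ⊔preds=⊤  new=⊤  stable
  step 8. node 2  ⊔preds=⊤  new=⊤  old=+  +wl: 0,3
  step 9. node 0  ⊔preds=⊤  new=⊤  stable
  step 10. node 3  ⊔preds=⊤  new=⊤  stable

Least fixpoint reached:
  node 0: ⊤
  node 1: ⊤
  node 2: ⊤
  node 3: ⊤

no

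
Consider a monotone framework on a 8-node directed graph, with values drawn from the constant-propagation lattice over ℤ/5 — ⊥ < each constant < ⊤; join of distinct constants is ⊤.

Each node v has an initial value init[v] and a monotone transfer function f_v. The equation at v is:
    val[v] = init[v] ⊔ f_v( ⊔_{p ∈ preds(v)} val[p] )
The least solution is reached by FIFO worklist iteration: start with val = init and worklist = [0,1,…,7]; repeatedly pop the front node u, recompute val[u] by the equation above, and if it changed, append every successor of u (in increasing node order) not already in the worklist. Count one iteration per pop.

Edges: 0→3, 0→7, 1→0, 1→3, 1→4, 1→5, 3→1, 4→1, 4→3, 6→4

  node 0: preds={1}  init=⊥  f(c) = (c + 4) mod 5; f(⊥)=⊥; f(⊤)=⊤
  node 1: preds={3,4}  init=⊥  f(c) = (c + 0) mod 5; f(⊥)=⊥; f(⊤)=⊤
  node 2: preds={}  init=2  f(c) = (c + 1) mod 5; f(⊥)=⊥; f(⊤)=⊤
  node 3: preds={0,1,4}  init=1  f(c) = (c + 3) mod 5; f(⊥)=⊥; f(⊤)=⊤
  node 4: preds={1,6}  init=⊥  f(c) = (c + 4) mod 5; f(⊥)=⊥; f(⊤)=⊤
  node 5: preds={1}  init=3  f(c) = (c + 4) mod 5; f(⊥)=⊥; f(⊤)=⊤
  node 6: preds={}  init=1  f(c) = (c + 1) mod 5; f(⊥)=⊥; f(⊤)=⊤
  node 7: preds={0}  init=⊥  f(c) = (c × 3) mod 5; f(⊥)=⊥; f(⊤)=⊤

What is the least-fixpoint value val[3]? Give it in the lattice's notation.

Worklist (18 pops):
  #1 pop 0: in=⊥ → ⊥ (no change)
  #2 pop 1: in=1 → 1 (was ⊥); enqueue [0]
  #3 pop 2: in=⊥ → 2 (no change)
  #4 pop 3: in=1 → ⊤ (was 1); enqueue [1]
  #5 pop 4: in=1 → 0 (was ⊥); enqueue [3]
  #6 pop 5: in=1 → ⊤ (was 3); enqueue []
  #7 pop 6: in=⊥ → 1 (no change)
  #8 pop 7: in=⊥ → ⊥ (no change)
  #9 pop 0: in=1 → 0 (was ⊥); enqueue [7]
  #10 pop 1: in=⊤ → ⊤ (was 1); enqueue [0,4,5]
  #11 pop 3: in=⊤ → ⊤ (no change)
  #12 pop 7: in=0 → 0 (was ⊥); enqueue []
  #13 pop 0: in=⊤ → ⊤ (was 0); enqueue [3,7]
  #14 pop 4: in=⊤ → ⊤ (was 0); enqueue [1]
  #15 pop 5: in=⊤ → ⊤ (no change)
  #16 pop 3: in=⊤ → ⊤ (no change)
  #17 pop 7: in=⊤ → ⊤ (was 0); enqueue []
  #18 pop 1: in=⊤ → ⊤ (no change)

Fixpoint:
  val[0] = ⊤
  val[1] = ⊤
  val[2] = 2
  val[3] = ⊤
  val[4] = ⊤
  val[5] = ⊤
  val[6] = 1
  val[7] = ⊤

⊤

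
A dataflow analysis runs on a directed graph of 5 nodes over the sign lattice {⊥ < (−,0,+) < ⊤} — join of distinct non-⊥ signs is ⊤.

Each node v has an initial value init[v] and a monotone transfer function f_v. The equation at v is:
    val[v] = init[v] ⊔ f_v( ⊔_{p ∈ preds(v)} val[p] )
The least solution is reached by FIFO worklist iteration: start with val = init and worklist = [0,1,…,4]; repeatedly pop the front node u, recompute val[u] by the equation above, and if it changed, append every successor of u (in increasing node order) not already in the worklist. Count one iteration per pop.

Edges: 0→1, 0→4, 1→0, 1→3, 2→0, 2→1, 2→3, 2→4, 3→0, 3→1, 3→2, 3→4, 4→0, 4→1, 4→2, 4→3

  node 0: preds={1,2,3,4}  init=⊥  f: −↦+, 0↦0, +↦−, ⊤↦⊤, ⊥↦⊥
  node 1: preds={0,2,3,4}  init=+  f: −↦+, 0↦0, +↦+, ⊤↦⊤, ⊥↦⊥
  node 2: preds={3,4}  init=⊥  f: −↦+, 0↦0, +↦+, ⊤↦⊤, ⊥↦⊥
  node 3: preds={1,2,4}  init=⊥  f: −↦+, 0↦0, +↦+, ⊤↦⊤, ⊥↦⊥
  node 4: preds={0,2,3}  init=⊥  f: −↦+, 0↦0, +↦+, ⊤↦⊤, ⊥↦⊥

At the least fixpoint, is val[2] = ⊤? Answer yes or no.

Iteration log — 13 steps:
  step 1. node 0  ⊔preds=+  new=−  old=⊥  +wl: 
  step 2. node 1  ⊔preds=−  new=+  stable
  step 3. node 2  ⊔preds=⊥  new=⊥  stable
  step 4. node 3  ⊔preds=+  new=+  old=⊥  +wl: 0,1,2
  step 5. node 4  ⊔preds=⊤  new=⊤  old=⊥  +wl: 3
  step 6. node 0  ⊔preds=⊤  new=⊤  old=−  +wl: 4
  step 7. node 1  ⊔preds=⊤  new=⊤  old=+  +wl: 0
  step 8. node 2  ⊔preds=⊤  new=⊤  old=⊥  +wl: 1
  step 9. node 3  ⊔preds=⊤  new=⊤  old=+  +wl: 2
  step 10. node 4  ⊔preds=⊤  new=⊤  stable
  step 11. node 0  ⊔preds=⊤  new=⊤  stable
  step 12. node 1  ⊔preds=⊤  new=⊤  stable
  step 13. node 2  ⊔preds=⊤  new=⊤  stable

Least fixpoint reached:
  node 0: ⊤
  node 1: ⊤
  node 2: ⊤
  node 3: ⊤
  node 4: ⊤

yes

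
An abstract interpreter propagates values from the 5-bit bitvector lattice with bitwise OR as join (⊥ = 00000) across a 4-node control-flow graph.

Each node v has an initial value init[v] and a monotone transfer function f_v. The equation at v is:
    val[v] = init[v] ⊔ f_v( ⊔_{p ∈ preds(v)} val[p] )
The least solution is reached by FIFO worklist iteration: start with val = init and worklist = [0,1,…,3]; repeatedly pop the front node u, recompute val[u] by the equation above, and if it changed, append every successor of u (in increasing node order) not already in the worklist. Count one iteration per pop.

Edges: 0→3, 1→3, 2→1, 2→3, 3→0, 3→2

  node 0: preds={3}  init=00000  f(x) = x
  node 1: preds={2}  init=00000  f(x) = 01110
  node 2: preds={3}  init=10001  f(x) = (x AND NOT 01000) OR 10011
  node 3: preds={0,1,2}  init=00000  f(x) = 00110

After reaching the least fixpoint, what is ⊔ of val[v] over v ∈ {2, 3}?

Worklist (9 pops):
  #1 pop 0: in=00000 → 00000 (no change)
  #2 pop 1: in=10001 → 01110 (was 00000); enqueue []
  #3 pop 2: in=00000 → 10011 (was 10001); enqueue [1]
  #4 pop 3: in=11111 → 00110 (was 00000); enqueue [0,2]
  #5 pop 1: in=10011 → 01110 (no change)
  #6 pop 0: in=00110 → 00110 (was 00000); enqueue [3]
  #7 pop 2: in=00110 → 10111 (was 10011); enqueue [1]
  #8 pop 3: in=11111 → 00110 (no change)
  #9 pop 1: in=10111 → 01110 (no change)

Fixpoint:
  val[0] = 00110
  val[1] = 01110
  val[2] = 10111
  val[3] = 00110

10111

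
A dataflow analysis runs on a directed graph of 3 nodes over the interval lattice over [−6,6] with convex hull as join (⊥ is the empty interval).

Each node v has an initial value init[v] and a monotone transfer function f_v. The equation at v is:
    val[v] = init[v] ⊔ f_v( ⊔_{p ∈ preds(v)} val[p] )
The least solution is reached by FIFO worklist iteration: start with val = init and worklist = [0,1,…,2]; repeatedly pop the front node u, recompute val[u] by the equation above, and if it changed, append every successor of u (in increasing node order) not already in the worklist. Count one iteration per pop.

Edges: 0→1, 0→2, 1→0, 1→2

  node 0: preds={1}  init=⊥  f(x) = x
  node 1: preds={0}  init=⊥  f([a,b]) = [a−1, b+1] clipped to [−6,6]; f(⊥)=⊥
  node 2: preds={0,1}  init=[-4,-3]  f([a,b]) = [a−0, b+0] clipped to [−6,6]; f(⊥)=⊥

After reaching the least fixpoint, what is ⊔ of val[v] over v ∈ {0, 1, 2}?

[-4,-3]

Worklist (3 pops):
  #1 pop 0: in=⊥ → ⊥ (no change)
  #2 pop 1: in=⊥ → ⊥ (no change)
  #3 pop 2: in=⊥ → [-4,-3] (no change)

Fixpoint:
  val[0] = ⊥
  val[1] = ⊥
  val[2] = [-4,-3]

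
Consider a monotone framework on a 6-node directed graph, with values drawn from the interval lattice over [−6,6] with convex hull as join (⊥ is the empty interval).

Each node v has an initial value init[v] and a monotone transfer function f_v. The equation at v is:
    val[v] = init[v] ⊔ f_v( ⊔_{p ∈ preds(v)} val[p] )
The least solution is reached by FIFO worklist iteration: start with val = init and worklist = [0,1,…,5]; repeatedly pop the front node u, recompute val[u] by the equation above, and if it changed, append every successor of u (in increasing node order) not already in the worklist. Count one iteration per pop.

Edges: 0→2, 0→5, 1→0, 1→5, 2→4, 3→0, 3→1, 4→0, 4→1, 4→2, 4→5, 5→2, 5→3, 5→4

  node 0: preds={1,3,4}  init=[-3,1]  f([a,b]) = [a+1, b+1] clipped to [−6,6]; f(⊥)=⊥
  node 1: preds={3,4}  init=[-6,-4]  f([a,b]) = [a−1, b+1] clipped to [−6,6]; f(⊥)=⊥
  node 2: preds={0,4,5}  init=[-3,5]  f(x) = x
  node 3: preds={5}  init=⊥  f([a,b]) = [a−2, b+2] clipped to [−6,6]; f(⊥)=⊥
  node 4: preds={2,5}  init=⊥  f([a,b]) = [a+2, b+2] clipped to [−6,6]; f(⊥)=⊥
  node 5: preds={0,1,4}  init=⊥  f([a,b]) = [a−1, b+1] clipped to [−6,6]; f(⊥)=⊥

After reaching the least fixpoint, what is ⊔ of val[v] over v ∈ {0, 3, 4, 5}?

Worklist (15 pops):
  #1 pop 0: in=[-6,-4] → [-5,1] (was [-3,1]); enqueue []
  #2 pop 1: in=⊥ → [-6,-4] (no change)
  #3 pop 2: in=[-5,1] → [-5,5] (was [-3,5]); enqueue []
  #4 pop 3: in=⊥ → ⊥ (no change)
  #5 pop 4: in=[-5,5] → [-3,6] (was ⊥); enqueue [0,1,2]
  #6 pop 5: in=[-6,6] → [-6,6] (was ⊥); enqueue [3,4]
  #7 pop 0: in=[-6,6] → [-5,6] (was [-5,1]); enqueue [5]
  #8 pop 1: in=[-3,6] → [-6,6] (was [-6,-4]); enqueue [0]
  #9 pop 2: in=[-6,6] → [-6,6] (was [-5,5]); enqueue []
  #10 pop 3: in=[-6,6] → [-6,6] (was ⊥); enqueue [1]
  #11 pop 4: in=[-6,6] → [-4,6] (was [-3,6]); enqueue [2]
  #12 pop 5: in=[-6,6] → [-6,6] (no change)
  #13 pop 0: in=[-6,6] → [-5,6] (no change)
  #14 pop 1: in=[-6,6] → [-6,6] (no change)
  #15 pop 2: in=[-6,6] → [-6,6] (no change)

Fixpoint:
  val[0] = [-5,6]
  val[1] = [-6,6]
  val[2] = [-6,6]
  val[3] = [-6,6]
  val[4] = [-4,6]
  val[5] = [-6,6]

[-6,6]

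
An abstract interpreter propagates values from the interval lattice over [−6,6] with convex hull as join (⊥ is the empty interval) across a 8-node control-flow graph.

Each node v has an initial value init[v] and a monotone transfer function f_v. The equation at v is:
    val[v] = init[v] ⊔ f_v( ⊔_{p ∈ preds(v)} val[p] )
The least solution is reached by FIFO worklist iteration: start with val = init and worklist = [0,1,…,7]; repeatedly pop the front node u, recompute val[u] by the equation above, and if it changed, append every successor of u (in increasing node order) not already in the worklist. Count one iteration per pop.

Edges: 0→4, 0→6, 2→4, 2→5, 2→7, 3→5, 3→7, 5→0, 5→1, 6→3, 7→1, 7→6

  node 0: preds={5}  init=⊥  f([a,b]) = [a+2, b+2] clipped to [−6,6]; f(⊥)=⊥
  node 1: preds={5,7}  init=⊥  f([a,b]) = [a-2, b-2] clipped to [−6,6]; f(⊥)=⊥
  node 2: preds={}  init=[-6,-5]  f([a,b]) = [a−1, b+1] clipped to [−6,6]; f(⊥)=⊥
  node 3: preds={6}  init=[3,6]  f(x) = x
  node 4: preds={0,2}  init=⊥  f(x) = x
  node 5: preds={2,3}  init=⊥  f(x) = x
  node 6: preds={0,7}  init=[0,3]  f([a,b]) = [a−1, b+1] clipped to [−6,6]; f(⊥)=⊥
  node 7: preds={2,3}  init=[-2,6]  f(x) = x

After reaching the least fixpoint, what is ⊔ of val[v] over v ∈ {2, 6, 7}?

[-6,6]

Trace (18 dequeues):
  [1] u=0 | in ⊥ | out ⊥ | ==
  [2] u=1 | in [-2,6] | out [-4,4] | prev ⊥ | push {}
  [3] u=2 | in ⊥ | out [-6,-5] | ==
  [4] u=3 | in [0,3] | out [0,6] | prev [3,6] | push {}
  [5] u=4 | in [-6,-5] | out [-6,-5] | prev ⊥ | push {}
  [6] u=5 | in [-6,6] | out [-6,6] | prev ⊥ | push {0,1}
  [7] u=6 | in [-2,6] | out [-3,6] | prev [0,3] | push {3}
  [8] u=7 | in [-6,6] | out [-6,6] | prev [-2,6] | push {6}
  [9] u=0 | in [-6,6] | out [-4,6] | prev ⊥ | push {4}
  [10] u=1 | in [-6,6] | out [-6,4] | prev [-4,4] | push {}
  [11] u=3 | in [-3,6] | out [-3,6] | prev [0,6] | push {5,7}
  [12] u=6 | in [-6,6] | out [-6,6] | prev [-3,6] | push {3}
  [13] u=4 | in [-6,6] | out [-6,6] | prev [-6,-5] | push {}
  [14] u=5 | in [-6,6] | out [-6,6] | ==
  [15] u=7 | in [-6,6] | out [-6,6] | ==
  [16] u=3 | in [-6,6] | out [-6,6] | prev [-3,6] | push {5,7}
  [17] u=5 | in [-6,6] | out [-6,6] | ==
  [18] u=7 | in [-6,6] | out [-6,6] | ==

Converged values:
  [0] [-4,6]
  [1] [-6,4]
  [2] [-6,-5]
  [3] [-6,6]
  [4] [-6,6]
  [5] [-6,6]
  [6] [-6,6]
  [7] [-6,6]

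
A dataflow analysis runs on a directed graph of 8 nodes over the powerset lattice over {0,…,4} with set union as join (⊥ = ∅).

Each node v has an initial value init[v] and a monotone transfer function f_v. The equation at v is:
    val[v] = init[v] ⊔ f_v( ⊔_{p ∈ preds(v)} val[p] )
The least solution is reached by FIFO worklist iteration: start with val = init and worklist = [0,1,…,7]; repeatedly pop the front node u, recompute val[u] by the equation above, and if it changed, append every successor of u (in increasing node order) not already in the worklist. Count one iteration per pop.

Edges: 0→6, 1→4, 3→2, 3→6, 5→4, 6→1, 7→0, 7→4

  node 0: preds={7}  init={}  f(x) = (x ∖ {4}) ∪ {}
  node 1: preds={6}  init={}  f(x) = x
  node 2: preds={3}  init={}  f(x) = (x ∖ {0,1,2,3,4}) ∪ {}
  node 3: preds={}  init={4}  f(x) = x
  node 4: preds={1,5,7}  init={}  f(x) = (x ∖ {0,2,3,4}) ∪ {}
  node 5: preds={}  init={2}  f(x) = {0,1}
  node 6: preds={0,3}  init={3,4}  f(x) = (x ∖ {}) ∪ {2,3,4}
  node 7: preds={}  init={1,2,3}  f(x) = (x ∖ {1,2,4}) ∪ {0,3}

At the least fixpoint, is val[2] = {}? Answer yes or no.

yes

Trace (15 dequeues):
  [1] u=0 | in {1,2,3} | out {1,2,3} | prev {} | push {}
  [2] u=1 | in {3,4} | out {3,4} | prev {} | push {}
  [3] u=2 | in {4} | out {} | ==
  [4] u=3 | in {} | out {4} | ==
  [5] u=4 | in {1,2,3,4} | out {1} | prev {} | push {}
  [6] u=5 | in {} | out {0,1,2} | prev {2} | push {4}
  [7] u=6 | in {1,2,3,4} | out {1,2,3,4} | prev {3,4} | push {1}
  [8] u=7 | in {} | out {0,1,2,3} | prev {1,2,3} | push {0}
  [9] u=4 | in {0,1,2,3,4} | out {1} | ==
  [10] u=1 | in {1,2,3,4} | out {1,2,3,4} | prev {3,4} | push {4}
  [11] u=0 | in {0,1,2,3} | out {0,1,2,3} | prev {1,2,3} | push {6}
  [12] u=4 | in {0,1,2,3,4} | out {1} | ==
  [13] u=6 | in {0,1,2,3,4} | out {0,1,2,3,4} | prev {1,2,3,4} | push {1}
  [14] u=1 | in {0,1,2,3,4} | out {0,1,2,3,4} | prev {1,2,3,4} | push {4}
  [15] u=4 | in {0,1,2,3,4} | out {1} | ==

Converged values:
  [0] {0,1,2,3}
  [1] {0,1,2,3,4}
  [2] {}
  [3] {4}
  [4] {1}
  [5] {0,1,2}
  [6] {0,1,2,3,4}
  [7] {0,1,2,3}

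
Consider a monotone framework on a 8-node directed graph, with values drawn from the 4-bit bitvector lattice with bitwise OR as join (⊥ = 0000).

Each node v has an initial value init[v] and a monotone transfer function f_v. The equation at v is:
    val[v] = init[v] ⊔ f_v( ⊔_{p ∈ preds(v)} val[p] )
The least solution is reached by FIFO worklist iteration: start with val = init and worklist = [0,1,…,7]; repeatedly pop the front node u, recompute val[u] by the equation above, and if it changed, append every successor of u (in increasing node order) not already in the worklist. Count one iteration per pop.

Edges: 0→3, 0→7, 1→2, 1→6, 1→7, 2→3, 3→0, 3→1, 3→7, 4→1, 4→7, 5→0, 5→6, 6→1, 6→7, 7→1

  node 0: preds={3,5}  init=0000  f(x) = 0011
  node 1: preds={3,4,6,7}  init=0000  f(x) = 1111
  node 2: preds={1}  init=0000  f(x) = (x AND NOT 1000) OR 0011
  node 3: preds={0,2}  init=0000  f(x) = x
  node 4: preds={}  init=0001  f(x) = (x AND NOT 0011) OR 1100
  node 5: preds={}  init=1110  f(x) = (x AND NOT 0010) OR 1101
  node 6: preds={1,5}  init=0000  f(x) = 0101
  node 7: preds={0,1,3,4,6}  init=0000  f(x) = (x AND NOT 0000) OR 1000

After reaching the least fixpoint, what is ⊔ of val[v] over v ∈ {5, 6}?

1111

Iteration log — 10 steps:
  step 1. node 0  ⊔preds=1110  new=0011  old=0000  +wl: 
  step 2. node 1  ⊔preds=0001  new=1111  old=0000  +wl: 
  step 3. node 2  ⊔preds=1111  new=0111  old=0000  +wl: 
  step 4. node 3  ⊔preds=0111  new=0111  old=0000  +wl: 0,1
  step 5. node 4  ⊔preds=0000  new=1101  old=0001  +wl: 
  step 6. node 5  ⊔preds=0000  new=1111  old=1110  +wl: 
  step 7. node 6  ⊔preds=1111  new=0101  old=0000  +wl: 
  step 8. node 7  ⊔preds=1111  new=1111  old=0000  +wl: 
  step 9. node 0  ⊔preds=1111  new=0011  stable
  step 10. node 1  ⊔preds=1111  new=1111  stable

Least fixpoint reached:
  node 0: 0011
  node 1: 1111
  node 2: 0111
  node 3: 0111
  node 4: 1101
  node 5: 1111
  node 6: 0101
  node 7: 1111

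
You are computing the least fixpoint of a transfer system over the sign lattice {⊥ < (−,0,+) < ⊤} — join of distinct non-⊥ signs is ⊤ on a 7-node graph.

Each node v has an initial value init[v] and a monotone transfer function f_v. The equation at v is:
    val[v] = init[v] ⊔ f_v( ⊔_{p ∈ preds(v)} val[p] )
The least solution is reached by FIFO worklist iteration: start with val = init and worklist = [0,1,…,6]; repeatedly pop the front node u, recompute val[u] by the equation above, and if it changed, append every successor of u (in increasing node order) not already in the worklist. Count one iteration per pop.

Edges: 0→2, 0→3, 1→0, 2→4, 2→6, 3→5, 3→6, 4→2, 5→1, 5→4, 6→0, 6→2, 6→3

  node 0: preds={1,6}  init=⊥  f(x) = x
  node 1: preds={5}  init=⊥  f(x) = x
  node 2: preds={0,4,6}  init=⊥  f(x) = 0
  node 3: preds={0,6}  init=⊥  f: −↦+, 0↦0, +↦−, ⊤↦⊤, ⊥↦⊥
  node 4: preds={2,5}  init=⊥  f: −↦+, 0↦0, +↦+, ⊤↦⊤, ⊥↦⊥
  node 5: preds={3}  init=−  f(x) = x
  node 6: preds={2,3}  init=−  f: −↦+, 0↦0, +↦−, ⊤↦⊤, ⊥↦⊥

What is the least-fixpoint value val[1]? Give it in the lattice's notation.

⊤

Worklist (15 pops):
  #1 pop 0: in=− → − (was ⊥); enqueue []
  #2 pop 1: in=− → − (was ⊥); enqueue [0]
  #3 pop 2: in=− → 0 (was ⊥); enqueue []
  #4 pop 3: in=− → + (was ⊥); enqueue []
  #5 pop 4: in=⊤ → ⊤ (was ⊥); enqueue [2]
  #6 pop 5: in=+ → ⊤ (was −); enqueue [1,4]
  #7 pop 6: in=⊤ → ⊤ (was −); enqueue [3]
  #8 pop 0: in=⊤ → ⊤ (was −); enqueue []
  #9 pop 2: in=⊤ → 0 (no change)
  #10 pop 1: in=⊤ → ⊤ (was −); enqueue [0]
  #11 pop 4: in=⊤ → ⊤ (no change)
  #12 pop 3: in=⊤ → ⊤ (was +); enqueue [5,6]
  #13 pop 0: in=⊤ → ⊤ (no change)
  #14 pop 5: in=⊤ → ⊤ (no change)
  #15 pop 6: in=⊤ → ⊤ (no change)

Fixpoint:
  val[0] = ⊤
  val[1] = ⊤
  val[2] = 0
  val[3] = ⊤
  val[4] = ⊤
  val[5] = ⊤
  val[6] = ⊤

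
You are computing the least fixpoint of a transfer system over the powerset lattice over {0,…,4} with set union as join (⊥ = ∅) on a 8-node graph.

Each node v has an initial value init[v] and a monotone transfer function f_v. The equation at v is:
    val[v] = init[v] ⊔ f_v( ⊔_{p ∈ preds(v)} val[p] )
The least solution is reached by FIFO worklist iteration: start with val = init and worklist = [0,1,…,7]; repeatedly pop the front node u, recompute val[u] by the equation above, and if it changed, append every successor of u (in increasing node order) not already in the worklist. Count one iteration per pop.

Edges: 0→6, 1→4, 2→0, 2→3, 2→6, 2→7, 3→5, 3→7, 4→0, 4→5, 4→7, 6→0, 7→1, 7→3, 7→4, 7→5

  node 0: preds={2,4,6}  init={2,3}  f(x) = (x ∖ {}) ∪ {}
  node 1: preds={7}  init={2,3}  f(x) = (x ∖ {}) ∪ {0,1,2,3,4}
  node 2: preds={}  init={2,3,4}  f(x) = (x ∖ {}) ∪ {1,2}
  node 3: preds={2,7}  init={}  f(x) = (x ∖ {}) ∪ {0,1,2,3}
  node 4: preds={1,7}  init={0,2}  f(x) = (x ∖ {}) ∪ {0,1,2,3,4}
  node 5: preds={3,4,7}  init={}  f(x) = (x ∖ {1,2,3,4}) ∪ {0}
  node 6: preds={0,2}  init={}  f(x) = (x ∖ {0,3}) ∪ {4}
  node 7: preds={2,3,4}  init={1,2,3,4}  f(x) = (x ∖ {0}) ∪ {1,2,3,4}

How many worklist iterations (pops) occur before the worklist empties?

Trace (10 dequeues):
  [1] u=0 | in {0,2,3,4} | out {0,2,3,4} | prev {2,3} | push {}
  [2] u=1 | in {1,2,3,4} | out {0,1,2,3,4} | prev {2,3} | push {}
  [3] u=2 | in {} | out {1,2,3,4} | prev {2,3,4} | push {0}
  [4] u=3 | in {1,2,3,4} | out {0,1,2,3,4} | prev {} | push {}
  [5] u=4 | in {0,1,2,3,4} | out {0,1,2,3,4} | prev {0,2} | push {}
  [6] u=5 | in {0,1,2,3,4} | out {0} | prev {} | push {}
  [7] u=6 | in {0,1,2,3,4} | out {1,2,4} | prev {} | push {}
  [8] u=7 | in {0,1,2,3,4} | out {1,2,3,4} | ==
  [9] u=0 | in {0,1,2,3,4} | out {0,1,2,3,4} | prev {0,2,3,4} | push {6}
  [10] u=6 | in {0,1,2,3,4} | out {1,2,4} | ==

Converged values:
  [0] {0,1,2,3,4}
  [1] {0,1,2,3,4}
  [2] {1,2,3,4}
  [3] {0,1,2,3,4}
  [4] {0,1,2,3,4}
  [5] {0}
  [6] {1,2,4}
  [7] {1,2,3,4}

10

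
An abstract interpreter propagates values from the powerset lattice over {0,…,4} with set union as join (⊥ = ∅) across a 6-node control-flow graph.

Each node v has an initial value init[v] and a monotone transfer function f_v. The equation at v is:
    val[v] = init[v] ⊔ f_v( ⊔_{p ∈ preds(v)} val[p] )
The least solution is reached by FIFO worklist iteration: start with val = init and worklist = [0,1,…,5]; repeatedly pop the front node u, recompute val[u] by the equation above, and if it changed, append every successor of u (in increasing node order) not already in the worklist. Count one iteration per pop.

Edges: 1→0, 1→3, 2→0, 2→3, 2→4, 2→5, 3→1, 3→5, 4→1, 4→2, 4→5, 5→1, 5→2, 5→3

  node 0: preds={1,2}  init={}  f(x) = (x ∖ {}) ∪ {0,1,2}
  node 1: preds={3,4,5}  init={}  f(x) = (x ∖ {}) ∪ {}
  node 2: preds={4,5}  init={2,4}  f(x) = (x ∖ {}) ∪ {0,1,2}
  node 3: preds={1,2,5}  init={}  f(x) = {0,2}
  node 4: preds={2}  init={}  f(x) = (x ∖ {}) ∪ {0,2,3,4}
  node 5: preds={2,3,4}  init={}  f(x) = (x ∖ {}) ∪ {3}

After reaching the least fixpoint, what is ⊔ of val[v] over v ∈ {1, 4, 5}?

{0,1,2,3,4}

Trace (13 dequeues):
  [1] u=0 | in {2,4} | out {0,1,2,4} | prev {} | push {}
  [2] u=1 | in {} | out {} | ==
  [3] u=2 | in {} | out {0,1,2,4} | prev {2,4} | push {0}
  [4] u=3 | in {0,1,2,4} | out {0,2} | prev {} | push {1}
  [5] u=4 | in {0,1,2,4} | out {0,1,2,3,4} | prev {} | push {2}
  [6] u=5 | in {0,1,2,3,4} | out {0,1,2,3,4} | prev {} | push {3}
  [7] u=0 | in {0,1,2,4} | out {0,1,2,4} | ==
  [8] u=1 | in {0,1,2,3,4} | out {0,1,2,3,4} | prev {} | push {0}
  [9] u=2 | in {0,1,2,3,4} | out {0,1,2,3,4} | prev {0,1,2,4} | push {4,5}
  [10] u=3 | in {0,1,2,3,4} | out {0,2} | ==
  [11] u=0 | in {0,1,2,3,4} | out {0,1,2,3,4} | prev {0,1,2,4} | push {}
  [12] u=4 | in {0,1,2,3,4} | out {0,1,2,3,4} | ==
  [13] u=5 | in {0,1,2,3,4} | out {0,1,2,3,4} | ==

Converged values:
  [0] {0,1,2,3,4}
  [1] {0,1,2,3,4}
  [2] {0,1,2,3,4}
  [3] {0,2}
  [4] {0,1,2,3,4}
  [5] {0,1,2,3,4}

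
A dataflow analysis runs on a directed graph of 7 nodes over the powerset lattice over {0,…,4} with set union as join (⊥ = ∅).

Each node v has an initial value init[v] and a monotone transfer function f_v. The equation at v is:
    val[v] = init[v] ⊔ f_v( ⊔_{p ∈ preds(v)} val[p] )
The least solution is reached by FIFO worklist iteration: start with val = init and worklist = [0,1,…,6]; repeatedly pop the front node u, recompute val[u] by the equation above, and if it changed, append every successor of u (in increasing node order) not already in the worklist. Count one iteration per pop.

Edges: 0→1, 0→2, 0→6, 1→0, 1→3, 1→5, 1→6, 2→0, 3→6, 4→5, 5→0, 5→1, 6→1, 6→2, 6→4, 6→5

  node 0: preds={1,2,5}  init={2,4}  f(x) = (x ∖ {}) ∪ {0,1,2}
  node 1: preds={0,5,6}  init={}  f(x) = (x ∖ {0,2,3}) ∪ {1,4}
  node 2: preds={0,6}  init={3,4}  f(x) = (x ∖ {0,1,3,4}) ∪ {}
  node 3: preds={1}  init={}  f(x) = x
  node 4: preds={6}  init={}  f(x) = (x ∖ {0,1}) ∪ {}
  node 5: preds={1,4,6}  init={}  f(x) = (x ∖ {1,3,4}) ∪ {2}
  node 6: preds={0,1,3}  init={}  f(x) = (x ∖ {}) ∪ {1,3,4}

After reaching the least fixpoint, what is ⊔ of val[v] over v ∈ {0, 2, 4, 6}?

Worklist (14 pops):
  #1 pop 0: in={3,4} → {0,1,2,3,4} (was {2,4}); enqueue []
  #2 pop 1: in={0,1,2,3,4} → {1,4} (was {}); enqueue [0]
  #3 pop 2: in={0,1,2,3,4} → {2,3,4} (was {3,4}); enqueue []
  #4 pop 3: in={1,4} → {1,4} (was {}); enqueue []
  #5 pop 4: in={} → {} (no change)
  #6 pop 5: in={1,4} → {2} (was {}); enqueue [1]
  #7 pop 6: in={0,1,2,3,4} → {0,1,2,3,4} (was {}); enqueue [2,4,5]
  #8 pop 0: in={1,2,3,4} → {0,1,2,3,4} (no change)
  #9 pop 1: in={0,1,2,3,4} → {1,4} (no change)
  #10 pop 2: in={0,1,2,3,4} → {2,3,4} (no change)
  #11 pop 4: in={0,1,2,3,4} → {2,3,4} (was {}); enqueue []
  #12 pop 5: in={0,1,2,3,4} → {0,2} (was {2}); enqueue [0,1]
  #13 pop 0: in={0,1,2,3,4} → {0,1,2,3,4} (no change)
  #14 pop 1: in={0,1,2,3,4} → {1,4} (no change)

Fixpoint:
  val[0] = {0,1,2,3,4}
  val[1] = {1,4}
  val[2] = {2,3,4}
  val[3] = {1,4}
  val[4] = {2,3,4}
  val[5] = {0,2}
  val[6] = {0,1,2,3,4}

{0,1,2,3,4}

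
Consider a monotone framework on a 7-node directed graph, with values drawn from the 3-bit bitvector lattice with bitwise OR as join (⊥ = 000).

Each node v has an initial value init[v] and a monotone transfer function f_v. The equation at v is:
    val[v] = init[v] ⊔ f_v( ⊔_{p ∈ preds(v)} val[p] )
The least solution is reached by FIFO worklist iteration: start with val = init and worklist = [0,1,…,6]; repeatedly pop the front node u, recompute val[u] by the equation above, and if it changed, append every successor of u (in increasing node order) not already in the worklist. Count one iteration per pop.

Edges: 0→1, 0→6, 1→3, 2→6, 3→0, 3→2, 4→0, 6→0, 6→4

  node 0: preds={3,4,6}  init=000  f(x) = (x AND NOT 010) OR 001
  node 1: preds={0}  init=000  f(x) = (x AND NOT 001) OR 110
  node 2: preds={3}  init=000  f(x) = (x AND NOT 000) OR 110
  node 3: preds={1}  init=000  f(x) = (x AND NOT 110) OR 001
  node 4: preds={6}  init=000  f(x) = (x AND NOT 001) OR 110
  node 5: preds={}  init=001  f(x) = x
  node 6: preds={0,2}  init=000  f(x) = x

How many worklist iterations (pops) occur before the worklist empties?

Worklist (12 pops):
  #1 pop 0: in=000 → 001 (was 000); enqueue []
  #2 pop 1: in=001 → 110 (was 000); enqueue []
  #3 pop 2: in=000 → 110 (was 000); enqueue []
  #4 pop 3: in=110 → 001 (was 000); enqueue [0,2]
  #5 pop 4: in=000 → 110 (was 000); enqueue []
  #6 pop 5: in=000 → 001 (no change)
  #7 pop 6: in=111 → 111 (was 000); enqueue [4]
  #8 pop 0: in=111 → 101 (was 001); enqueue [1,6]
  #9 pop 2: in=001 → 111 (was 110); enqueue []
  #10 pop 4: in=111 → 110 (no change)
  #11 pop 1: in=101 → 110 (no change)
  #12 pop 6: in=111 → 111 (no change)

Fixpoint:
  val[0] = 101
  val[1] = 110
  val[2] = 111
  val[3] = 001
  val[4] = 110
  val[5] = 001
  val[6] = 111

12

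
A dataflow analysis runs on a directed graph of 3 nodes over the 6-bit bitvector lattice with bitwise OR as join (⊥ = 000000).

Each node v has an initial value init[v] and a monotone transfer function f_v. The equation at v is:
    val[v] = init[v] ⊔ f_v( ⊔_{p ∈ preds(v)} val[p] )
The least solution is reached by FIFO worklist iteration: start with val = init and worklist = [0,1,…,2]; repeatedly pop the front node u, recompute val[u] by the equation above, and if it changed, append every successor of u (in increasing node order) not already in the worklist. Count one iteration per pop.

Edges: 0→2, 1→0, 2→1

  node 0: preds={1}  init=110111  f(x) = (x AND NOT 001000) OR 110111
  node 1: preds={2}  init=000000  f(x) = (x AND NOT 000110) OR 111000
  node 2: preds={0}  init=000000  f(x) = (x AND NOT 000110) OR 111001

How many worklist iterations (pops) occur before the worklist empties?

6

Worklist (6 pops):
  #1 pop 0: in=000000 → 110111 (no change)
  #2 pop 1: in=000000 → 111000 (was 000000); enqueue [0]
  #3 pop 2: in=110111 → 111001 (was 000000); enqueue [1]
  #4 pop 0: in=111000 → 110111 (no change)
  #5 pop 1: in=111001 → 111001 (was 111000); enqueue [0]
  #6 pop 0: in=111001 → 110111 (no change)

Fixpoint:
  val[0] = 110111
  val[1] = 111001
  val[2] = 111001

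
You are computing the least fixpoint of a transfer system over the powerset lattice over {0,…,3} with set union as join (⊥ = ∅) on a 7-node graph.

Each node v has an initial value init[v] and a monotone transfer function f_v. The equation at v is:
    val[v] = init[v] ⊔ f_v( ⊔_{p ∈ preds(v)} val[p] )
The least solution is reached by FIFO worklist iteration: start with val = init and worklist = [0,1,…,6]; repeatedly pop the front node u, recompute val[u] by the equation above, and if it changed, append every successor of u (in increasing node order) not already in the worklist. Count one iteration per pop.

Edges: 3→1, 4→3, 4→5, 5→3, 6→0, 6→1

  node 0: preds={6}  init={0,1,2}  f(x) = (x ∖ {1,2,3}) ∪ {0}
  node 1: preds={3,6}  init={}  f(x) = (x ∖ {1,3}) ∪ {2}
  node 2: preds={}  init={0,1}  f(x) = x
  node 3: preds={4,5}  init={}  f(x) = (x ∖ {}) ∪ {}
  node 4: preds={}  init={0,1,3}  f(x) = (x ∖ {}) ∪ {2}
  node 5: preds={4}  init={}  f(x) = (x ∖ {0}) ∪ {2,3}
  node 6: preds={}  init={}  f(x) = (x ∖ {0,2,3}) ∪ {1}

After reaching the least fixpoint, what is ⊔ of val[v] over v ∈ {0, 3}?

{0,1,2,3}

Worklist (11 pops):
  #1 pop 0: in={} → {0,1,2} (no change)
  #2 pop 1: in={} → {2} (was {}); enqueue []
  #3 pop 2: in={} → {0,1} (no change)
  #4 pop 3: in={0,1,3} → {0,1,3} (was {}); enqueue [1]
  #5 pop 4: in={} → {0,1,2,3} (was {0,1,3}); enqueue [3]
  #6 pop 5: in={0,1,2,3} → {1,2,3} (was {}); enqueue []
  #7 pop 6: in={} → {1} (was {}); enqueue [0]
  #8 pop 1: in={0,1,3} → {0,2} (was {2}); enqueue []
  #9 pop 3: in={0,1,2,3} → {0,1,2,3} (was {0,1,3}); enqueue [1]
  #10 pop 0: in={1} → {0,1,2} (no change)
  #11 pop 1: in={0,1,2,3} → {0,2} (no change)

Fixpoint:
  val[0] = {0,1,2}
  val[1] = {0,2}
  val[2] = {0,1}
  val[3] = {0,1,2,3}
  val[4] = {0,1,2,3}
  val[5] = {1,2,3}
  val[6] = {1}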